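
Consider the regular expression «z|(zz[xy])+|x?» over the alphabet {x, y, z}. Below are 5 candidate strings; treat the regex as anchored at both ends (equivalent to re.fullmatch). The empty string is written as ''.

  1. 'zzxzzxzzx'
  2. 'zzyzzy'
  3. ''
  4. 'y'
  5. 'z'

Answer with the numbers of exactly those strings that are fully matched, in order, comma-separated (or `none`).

1, 2, 3, 5

1 → match
2 → match
3 → match
4 → no match
5 → match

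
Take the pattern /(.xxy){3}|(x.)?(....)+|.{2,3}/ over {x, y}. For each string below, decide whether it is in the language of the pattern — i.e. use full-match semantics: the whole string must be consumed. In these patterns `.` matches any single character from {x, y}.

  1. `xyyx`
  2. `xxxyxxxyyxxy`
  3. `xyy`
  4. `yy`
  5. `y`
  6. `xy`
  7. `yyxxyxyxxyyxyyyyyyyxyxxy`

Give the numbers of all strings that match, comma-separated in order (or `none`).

1, 2, 3, 4, 6, 7

1 → match
2 → match
3 → match
4 → match
5 → no match
6 → match
7 → match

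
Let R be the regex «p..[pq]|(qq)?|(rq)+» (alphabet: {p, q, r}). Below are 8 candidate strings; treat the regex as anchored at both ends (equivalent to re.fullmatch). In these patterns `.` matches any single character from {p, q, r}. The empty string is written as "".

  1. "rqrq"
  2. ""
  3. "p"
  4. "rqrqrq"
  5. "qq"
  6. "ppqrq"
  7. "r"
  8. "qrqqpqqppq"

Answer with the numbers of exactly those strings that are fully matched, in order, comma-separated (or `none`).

1. "rqrq" → match
2. "" → match
3. "p" → no match
4. "rqrqrq" → match
5. "qq" → match
6. "ppqrq" → no match
7. "r" → no match
8. "qrqqpqqppq" → no match

1, 2, 4, 5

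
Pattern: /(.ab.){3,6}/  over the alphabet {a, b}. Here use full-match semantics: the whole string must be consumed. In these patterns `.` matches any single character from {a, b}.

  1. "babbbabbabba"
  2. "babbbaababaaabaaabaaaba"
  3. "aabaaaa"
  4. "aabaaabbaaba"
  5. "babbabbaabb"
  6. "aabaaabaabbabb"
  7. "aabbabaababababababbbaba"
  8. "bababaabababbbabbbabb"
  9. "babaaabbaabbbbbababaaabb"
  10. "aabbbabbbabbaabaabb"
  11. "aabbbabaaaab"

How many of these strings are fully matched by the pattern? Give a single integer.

1 → no match
2 → no match
3 → no match
4 → match
5 → no match
6 → no match
7 → no match
8 → no match
9 → no match
10 → no match
11 → no match
Total matched: 1

1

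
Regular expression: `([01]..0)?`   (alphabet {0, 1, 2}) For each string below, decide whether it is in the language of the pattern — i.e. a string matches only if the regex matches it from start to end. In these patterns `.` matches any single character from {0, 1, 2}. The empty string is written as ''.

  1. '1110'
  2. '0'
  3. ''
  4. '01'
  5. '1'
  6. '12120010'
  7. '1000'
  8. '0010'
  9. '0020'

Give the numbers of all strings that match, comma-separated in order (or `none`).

1. '1110' → match
2. '0' → no match
3. '' → match
4. '01' → no match
5. '1' → no match
6. '12120010' → no match
7. '1000' → match
8. '0010' → match
9. '0020' → match

1, 3, 7, 8, 9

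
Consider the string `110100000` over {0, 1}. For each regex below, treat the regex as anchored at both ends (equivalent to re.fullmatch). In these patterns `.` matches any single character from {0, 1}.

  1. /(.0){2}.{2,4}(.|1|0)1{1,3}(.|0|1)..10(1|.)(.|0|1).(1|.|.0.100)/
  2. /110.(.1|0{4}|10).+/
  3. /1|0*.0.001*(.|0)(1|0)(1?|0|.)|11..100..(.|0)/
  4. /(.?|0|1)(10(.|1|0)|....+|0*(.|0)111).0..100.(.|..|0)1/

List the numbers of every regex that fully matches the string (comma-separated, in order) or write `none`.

2

1 → no match
2 → match
3 → no match
4 → no match — must end with `1`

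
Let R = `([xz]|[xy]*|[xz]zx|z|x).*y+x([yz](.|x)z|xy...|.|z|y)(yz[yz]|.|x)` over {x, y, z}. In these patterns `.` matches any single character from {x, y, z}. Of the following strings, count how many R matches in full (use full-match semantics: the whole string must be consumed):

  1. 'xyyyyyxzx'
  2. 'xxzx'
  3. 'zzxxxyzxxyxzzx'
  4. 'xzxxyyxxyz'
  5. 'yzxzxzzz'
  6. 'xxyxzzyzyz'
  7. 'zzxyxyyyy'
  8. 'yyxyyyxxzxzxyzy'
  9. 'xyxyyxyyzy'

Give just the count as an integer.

2

1. 'xyyyyyxzx' → match
2. 'xxzx' → no match
3 → no match
4. 'xzxxyyxxyz' → no match
5. 'yzxzxzzz' → no match
6. 'xxyxzzyzyz' → no match
7. 'zzxyxyyyy' → no match
8 → no match
9. 'xyxyyxyyzy' → match
Total matched: 2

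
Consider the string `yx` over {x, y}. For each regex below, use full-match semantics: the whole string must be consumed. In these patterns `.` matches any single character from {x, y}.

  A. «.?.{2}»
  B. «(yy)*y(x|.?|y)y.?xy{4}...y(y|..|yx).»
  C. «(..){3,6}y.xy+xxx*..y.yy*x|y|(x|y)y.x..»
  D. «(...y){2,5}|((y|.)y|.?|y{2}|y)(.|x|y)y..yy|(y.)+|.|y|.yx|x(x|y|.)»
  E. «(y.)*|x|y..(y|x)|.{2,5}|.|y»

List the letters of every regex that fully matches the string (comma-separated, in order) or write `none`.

A, D, E

A → match
B → no match
C → no match
D → match
E → match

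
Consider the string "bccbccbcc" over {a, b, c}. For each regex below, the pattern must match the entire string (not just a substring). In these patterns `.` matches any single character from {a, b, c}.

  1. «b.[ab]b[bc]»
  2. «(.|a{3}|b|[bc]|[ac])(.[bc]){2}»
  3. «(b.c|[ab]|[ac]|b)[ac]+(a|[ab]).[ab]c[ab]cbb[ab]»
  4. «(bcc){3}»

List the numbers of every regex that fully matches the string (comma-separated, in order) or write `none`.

1 → no match
2 → no match
3 → no match
4 → match

4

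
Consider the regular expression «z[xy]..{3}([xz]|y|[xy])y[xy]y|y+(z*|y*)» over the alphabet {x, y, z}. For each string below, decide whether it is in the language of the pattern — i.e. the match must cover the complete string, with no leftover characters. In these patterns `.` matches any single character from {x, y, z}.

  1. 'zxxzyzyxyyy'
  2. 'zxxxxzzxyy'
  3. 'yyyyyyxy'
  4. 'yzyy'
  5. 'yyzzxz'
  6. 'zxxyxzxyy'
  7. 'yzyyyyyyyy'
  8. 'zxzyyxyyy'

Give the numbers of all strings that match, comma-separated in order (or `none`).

1 → no match
2 → no match
3 → no match
4 → no match
5 → no match
6 → no match
7 → no match
8 → no match

none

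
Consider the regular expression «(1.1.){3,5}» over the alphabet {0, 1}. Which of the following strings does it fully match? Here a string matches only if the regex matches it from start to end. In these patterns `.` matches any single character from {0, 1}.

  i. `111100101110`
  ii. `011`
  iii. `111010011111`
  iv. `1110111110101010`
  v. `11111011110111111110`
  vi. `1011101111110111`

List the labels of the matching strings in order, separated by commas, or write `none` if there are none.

i → no match
ii → no match — must start with `1`
iii → no match
iv → match
v → no match
vi → no match

iv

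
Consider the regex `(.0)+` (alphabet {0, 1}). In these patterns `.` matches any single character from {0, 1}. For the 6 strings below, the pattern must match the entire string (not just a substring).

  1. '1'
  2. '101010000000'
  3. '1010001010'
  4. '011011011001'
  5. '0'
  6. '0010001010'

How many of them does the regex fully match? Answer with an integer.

1 → no match — must end with '0'
2 → match
3 → match
4 → no match — must end with '0'
5 → no match
6 → match
Total matched: 3

3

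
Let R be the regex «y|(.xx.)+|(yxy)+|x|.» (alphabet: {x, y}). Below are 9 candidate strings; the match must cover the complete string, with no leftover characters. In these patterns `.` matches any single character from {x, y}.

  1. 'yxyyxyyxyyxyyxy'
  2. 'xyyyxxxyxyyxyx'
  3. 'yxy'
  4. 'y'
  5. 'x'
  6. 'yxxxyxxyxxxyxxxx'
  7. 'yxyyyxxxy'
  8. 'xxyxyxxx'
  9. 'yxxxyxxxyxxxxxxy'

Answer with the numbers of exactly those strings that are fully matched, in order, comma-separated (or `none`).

1 → match
2 → no match
3 → match
4 → match
5 → match
6 → match
7 → no match
8 → no match
9 → match

1, 3, 4, 5, 6, 9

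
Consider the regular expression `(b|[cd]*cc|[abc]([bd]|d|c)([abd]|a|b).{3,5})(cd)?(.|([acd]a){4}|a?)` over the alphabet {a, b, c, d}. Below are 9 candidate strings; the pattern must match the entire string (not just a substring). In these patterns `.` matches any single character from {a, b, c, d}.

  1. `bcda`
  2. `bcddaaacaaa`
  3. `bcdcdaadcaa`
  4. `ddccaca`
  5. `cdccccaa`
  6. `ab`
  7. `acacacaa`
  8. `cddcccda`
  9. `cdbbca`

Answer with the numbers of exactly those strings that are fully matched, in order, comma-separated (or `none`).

1 → match
2 → match
3 → no match
4 → no match
5 → no match
6 → no match
7 → match
8 → match
9 → match

1, 2, 7, 8, 9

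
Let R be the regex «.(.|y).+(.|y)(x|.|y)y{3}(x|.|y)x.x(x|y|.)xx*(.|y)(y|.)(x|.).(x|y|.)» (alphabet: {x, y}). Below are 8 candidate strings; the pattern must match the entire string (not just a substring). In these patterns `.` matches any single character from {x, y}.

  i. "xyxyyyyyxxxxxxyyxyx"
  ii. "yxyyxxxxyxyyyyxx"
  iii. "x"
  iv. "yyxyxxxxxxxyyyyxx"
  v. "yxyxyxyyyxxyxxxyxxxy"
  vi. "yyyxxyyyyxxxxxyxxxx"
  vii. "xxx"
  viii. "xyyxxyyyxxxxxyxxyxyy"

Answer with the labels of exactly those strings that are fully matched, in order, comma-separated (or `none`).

i, v, vi

i → match
ii → no match
iii → no match
iv → no match
v → match
vi → match
vii → no match
viii → no match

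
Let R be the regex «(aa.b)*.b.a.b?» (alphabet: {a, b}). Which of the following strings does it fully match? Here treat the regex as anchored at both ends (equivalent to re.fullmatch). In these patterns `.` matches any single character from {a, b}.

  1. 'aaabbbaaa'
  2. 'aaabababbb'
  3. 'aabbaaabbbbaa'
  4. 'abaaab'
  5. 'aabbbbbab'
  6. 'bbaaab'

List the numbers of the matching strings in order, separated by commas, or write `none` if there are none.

1. 'aaabbbaaa' → match
2. 'aaabababbb' → no match
3 → match
4. 'abaaab' → match
5. 'aabbbbbab' → match
6. 'bbaaab' → match

1, 3, 4, 5, 6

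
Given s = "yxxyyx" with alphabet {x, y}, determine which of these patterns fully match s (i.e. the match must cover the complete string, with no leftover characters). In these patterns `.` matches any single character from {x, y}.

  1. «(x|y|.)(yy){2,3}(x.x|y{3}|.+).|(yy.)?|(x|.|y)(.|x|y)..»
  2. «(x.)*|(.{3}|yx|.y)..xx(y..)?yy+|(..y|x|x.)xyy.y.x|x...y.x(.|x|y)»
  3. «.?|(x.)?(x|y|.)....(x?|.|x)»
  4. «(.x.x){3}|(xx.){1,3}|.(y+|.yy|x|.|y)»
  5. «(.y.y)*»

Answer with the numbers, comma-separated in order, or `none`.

1 → no match
2 → no match
3 → match
4 → no match
5 → no match

3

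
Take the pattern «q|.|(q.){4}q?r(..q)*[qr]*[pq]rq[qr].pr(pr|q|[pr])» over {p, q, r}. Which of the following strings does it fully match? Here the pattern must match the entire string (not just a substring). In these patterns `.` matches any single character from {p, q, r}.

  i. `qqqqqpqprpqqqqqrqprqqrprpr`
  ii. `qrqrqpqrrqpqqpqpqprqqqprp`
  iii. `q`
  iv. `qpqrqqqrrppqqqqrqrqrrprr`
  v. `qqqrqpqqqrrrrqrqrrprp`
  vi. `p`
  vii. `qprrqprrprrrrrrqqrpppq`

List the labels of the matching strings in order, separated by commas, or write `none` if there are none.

i, iii, iv, v, vi

i → match
ii → no match
iii → match
iv → match
v → match
vi → match
vii → no match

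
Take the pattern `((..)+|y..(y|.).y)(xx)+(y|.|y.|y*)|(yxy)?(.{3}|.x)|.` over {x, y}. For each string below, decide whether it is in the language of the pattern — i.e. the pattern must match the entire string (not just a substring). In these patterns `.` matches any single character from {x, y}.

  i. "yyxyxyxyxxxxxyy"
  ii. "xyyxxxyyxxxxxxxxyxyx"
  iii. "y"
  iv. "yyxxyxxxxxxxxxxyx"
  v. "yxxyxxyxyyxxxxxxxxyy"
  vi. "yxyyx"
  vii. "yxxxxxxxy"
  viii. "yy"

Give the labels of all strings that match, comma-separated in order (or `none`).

iii, v, vi, vii

i → no match
ii → no match
iii → match
iv → no match
v → match
vi → match
vii → match
viii → no match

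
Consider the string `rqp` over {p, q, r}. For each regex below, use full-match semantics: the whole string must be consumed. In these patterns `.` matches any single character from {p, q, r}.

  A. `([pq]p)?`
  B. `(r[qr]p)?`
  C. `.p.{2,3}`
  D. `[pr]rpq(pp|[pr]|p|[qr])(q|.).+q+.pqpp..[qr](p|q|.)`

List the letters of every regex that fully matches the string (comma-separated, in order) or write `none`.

B

A → no match
B → match
C → no match
D → no match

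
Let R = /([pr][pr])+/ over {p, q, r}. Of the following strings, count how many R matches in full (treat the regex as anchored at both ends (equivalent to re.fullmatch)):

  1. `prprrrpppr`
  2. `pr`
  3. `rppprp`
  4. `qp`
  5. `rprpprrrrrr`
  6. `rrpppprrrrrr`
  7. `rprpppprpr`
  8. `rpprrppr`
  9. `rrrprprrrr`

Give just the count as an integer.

1 → match
2 → match
3 → match
4 → no match
5 → no match
6 → match
7 → match
8 → match
9 → match
Total matched: 7

7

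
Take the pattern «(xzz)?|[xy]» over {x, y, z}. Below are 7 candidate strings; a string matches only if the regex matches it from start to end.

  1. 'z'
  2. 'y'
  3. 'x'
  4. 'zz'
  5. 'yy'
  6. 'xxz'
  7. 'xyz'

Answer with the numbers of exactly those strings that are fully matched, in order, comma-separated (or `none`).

2, 3

1. 'z' → no match
2. 'y' → match
3. 'x' → match
4. 'zz' → no match
5. 'yy' → no match
6. 'xxz' → no match
7. 'xyz' → no match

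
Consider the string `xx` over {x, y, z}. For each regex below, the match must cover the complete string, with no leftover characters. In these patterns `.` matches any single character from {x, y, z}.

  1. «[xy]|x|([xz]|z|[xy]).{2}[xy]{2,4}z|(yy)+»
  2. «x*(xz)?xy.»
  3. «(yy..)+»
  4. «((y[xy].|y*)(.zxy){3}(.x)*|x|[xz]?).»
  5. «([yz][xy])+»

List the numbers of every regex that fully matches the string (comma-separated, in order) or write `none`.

1 → no match
2 → no match
3 → no match — must start with `yy`
4 → match
5 → no match

4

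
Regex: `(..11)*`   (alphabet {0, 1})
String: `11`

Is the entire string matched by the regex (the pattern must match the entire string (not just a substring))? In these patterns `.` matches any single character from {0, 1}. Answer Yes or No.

No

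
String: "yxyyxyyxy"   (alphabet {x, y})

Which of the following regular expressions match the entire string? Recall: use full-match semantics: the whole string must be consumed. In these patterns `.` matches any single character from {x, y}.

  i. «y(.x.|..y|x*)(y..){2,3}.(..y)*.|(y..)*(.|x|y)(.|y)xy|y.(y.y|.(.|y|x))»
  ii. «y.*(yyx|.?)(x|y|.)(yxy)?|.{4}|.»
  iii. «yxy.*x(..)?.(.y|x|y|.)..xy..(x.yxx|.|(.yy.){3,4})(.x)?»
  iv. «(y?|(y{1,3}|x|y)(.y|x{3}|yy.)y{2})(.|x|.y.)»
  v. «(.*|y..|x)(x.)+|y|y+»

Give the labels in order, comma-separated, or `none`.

ii, v

i → no match
ii → match
iii → no match
iv → no match
v → match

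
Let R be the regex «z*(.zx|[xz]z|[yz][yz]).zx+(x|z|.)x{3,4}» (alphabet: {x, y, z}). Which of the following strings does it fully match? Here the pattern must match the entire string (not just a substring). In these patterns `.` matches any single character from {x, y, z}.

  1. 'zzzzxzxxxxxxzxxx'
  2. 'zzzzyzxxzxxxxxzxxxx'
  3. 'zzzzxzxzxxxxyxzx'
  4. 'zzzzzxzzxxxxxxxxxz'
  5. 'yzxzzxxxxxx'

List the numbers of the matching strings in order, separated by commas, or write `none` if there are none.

1 → match
2 → match
3 → no match
4 → no match — must end with 'x'
5 → match

1, 2, 5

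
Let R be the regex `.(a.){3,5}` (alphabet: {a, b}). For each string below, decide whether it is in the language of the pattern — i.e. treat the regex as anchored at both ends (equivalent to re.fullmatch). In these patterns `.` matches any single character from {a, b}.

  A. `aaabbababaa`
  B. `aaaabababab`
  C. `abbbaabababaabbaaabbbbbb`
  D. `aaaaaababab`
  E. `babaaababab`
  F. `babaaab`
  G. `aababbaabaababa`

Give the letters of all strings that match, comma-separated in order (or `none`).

B, D, E, F

A → no match
B → match
C → no match
D → match
E → match
F → match
G → no match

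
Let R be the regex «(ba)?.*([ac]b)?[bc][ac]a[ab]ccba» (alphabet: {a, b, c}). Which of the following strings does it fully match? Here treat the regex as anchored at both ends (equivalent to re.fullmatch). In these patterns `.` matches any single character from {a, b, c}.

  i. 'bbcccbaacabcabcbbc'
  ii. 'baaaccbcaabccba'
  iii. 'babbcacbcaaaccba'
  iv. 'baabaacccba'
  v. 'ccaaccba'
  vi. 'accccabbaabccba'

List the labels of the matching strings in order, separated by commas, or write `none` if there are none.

ii, iii, v, vi

i → no match — must end with 'ccba'
ii → match
iii → match
iv. 'baabaacccba' → no match
v. 'ccaaccba' → match
vi → match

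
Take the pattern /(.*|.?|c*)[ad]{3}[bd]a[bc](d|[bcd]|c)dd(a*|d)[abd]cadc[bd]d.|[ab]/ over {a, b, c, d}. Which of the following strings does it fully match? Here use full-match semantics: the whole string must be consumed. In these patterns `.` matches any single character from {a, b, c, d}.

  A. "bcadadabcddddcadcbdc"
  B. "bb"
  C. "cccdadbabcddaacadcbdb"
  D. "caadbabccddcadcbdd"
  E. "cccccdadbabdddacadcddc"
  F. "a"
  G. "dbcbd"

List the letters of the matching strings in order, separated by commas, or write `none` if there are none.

A → match
B → no match
C → match
D → no match
E → match
F → match
G → no match

A, C, E, F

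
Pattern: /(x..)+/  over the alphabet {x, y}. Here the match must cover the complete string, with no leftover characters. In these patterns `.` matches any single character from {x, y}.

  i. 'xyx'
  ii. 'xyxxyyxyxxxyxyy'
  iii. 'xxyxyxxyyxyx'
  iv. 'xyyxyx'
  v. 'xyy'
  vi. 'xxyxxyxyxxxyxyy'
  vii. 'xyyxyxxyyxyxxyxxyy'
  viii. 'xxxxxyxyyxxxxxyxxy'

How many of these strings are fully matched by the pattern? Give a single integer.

8

i → match
ii → match
iii → match
iv → match
v → match
vi → match
vii → match
viii → match
Total matched: 8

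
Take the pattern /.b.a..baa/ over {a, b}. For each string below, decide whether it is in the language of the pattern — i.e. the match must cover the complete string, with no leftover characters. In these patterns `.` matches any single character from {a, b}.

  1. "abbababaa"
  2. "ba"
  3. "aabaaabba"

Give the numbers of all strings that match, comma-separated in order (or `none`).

1

1 → match
2 → no match — must end with "baa"
3 → no match — must end with "baa"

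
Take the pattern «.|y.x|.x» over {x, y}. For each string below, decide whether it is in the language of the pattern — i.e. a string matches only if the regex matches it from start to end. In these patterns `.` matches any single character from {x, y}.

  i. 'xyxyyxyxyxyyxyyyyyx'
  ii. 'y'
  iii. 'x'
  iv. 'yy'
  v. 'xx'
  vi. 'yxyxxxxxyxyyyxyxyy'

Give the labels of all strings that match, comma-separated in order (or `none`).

ii, iii, v

i → no match
ii. 'y' → match
iii. 'x' → match
iv. 'yy' → no match
v. 'xx' → match
vi → no match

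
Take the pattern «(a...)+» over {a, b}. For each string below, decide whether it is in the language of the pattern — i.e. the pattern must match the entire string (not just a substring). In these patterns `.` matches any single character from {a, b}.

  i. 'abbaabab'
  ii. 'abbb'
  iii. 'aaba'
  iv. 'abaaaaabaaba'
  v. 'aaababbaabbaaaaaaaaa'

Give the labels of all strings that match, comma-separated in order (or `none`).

i → match
ii → match
iii → match
iv → match
v → match

i, ii, iii, iv, v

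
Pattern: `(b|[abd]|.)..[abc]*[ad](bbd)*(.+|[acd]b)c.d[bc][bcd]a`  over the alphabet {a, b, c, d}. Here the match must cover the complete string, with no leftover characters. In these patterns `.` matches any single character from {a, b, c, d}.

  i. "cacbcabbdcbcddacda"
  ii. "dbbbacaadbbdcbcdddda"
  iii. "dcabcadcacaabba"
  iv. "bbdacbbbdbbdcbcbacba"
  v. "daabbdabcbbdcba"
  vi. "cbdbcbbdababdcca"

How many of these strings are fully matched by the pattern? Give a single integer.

i → no match
ii → no match
iii → no match
iv → no match
v → no match
vi → no match
Total matched: 0

0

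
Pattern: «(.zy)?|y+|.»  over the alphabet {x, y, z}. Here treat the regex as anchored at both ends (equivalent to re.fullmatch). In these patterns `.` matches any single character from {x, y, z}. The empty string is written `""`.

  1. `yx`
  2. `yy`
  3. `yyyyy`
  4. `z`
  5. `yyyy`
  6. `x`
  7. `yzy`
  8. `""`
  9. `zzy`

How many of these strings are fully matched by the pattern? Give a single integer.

1. `yx` → no match
2. `yy` → match
3. `yyyyy` → match
4. `z` → match
5. `yyyy` → match
6. `x` → match
7. `yzy` → match
8. `""` → match
9. `zzy` → match
Total matched: 8

8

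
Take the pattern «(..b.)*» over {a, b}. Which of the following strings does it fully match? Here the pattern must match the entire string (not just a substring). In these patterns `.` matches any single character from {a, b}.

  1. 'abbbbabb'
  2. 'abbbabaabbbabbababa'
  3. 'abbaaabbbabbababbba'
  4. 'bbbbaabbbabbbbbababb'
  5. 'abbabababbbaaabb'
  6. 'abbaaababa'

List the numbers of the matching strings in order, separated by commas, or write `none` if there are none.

1, 4, 5

1. 'abbbbabb' → match
2 → no match
3 → no match
4 → match
5 → match
6. 'abbaaababa' → no match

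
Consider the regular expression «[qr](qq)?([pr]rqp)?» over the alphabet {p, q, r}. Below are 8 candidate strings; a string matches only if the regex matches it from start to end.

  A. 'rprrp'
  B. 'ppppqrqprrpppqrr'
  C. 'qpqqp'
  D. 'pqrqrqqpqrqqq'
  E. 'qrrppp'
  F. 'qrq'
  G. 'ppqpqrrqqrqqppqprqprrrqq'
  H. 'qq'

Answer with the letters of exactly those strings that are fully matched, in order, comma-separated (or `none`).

A → no match
B → no match
C → no match
D → no match
E → no match
F → no match
G → no match
H → no match

none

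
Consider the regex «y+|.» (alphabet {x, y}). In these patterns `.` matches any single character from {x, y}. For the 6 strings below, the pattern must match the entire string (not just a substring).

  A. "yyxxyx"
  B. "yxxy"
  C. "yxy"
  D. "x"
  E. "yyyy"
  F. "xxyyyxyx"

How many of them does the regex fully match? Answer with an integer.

2

A → no match
B → no match
C → no match
D → match
E → match
F → no match
Total matched: 2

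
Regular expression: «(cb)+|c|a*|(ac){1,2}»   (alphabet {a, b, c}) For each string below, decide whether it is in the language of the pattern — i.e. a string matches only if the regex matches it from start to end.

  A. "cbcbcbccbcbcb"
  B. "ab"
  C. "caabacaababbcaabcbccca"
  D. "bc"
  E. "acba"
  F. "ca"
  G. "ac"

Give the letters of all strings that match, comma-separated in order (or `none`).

A → no match
B → no match
C → no match
D → no match
E → no match
F → no match
G → match

G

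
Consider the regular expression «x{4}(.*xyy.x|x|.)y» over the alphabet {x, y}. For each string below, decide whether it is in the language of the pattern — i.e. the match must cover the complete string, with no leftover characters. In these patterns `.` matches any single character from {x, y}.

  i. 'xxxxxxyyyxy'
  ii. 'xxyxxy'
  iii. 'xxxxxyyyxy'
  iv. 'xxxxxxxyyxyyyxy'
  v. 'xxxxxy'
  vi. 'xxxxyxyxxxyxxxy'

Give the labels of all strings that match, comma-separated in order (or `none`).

i, iii, iv, v

i → match
ii → no match
iii → match
iv → match
v → match
vi → no match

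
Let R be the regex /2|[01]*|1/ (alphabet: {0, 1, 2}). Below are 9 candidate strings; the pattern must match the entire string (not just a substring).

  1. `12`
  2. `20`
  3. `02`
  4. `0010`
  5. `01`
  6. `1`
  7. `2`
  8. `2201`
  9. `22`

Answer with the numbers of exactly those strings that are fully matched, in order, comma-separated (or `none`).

1 → no match
2 → no match
3 → no match
4 → match
5 → match
6 → match
7 → match
8 → no match
9 → no match

4, 5, 6, 7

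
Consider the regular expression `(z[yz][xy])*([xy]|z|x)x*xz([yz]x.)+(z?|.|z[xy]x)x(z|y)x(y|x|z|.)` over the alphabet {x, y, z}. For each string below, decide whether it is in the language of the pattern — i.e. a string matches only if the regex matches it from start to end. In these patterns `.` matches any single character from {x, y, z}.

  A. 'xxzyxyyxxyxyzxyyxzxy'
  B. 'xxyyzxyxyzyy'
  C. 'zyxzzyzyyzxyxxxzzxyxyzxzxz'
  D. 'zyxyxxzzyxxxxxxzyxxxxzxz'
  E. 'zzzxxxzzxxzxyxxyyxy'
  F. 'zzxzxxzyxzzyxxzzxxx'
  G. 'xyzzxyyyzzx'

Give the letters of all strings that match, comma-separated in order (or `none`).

A

A → match
B → no match
C → no match
D → no match
E → no match
F → no match
G → no match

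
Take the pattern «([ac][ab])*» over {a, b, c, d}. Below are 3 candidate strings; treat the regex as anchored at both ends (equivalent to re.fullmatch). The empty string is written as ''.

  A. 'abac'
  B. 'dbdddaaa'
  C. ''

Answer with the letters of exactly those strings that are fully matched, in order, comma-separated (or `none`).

A → no match
B → no match
C → match

C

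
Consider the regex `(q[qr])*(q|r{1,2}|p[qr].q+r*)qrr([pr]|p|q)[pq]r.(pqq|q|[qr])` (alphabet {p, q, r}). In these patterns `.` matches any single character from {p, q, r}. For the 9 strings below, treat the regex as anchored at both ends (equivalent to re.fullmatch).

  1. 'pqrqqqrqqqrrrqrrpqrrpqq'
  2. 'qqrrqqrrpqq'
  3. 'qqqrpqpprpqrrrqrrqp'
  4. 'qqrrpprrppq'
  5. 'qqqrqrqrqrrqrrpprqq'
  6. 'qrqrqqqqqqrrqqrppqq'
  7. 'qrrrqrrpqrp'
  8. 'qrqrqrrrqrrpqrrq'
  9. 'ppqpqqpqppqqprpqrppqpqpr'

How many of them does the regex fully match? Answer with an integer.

1 → no match
2 → match
3 → no match
4 → no match
5 → match
6 → match
7 → no match
8 → match
9 → no match
Total matched: 4

4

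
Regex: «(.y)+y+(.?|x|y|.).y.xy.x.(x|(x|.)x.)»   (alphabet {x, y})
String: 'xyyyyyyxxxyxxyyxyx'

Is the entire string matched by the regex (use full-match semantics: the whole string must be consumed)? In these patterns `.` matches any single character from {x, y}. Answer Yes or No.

No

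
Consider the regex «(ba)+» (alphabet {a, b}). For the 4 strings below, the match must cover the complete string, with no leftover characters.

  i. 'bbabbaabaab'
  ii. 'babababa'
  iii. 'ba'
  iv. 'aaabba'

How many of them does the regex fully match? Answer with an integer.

2

i → no match — must start with 'ba'
ii → match
iii → match
iv → no match — must start with 'ba'
Total matched: 2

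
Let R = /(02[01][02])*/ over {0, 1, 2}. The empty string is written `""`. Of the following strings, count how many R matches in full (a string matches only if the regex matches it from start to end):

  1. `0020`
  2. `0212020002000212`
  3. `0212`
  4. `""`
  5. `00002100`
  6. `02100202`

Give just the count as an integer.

1 → no match
2 → match
3 → match
4 → match
5 → no match
6 → match
Total matched: 4

4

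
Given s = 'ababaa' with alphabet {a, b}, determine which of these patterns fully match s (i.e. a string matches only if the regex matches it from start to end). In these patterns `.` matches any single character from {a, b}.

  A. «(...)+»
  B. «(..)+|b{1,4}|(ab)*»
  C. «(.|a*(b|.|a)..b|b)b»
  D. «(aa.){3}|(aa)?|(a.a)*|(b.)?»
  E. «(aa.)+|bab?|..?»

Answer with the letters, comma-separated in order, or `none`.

A → match
B → match
C → no match — must end with 'b'
D → no match
E → no match

A, B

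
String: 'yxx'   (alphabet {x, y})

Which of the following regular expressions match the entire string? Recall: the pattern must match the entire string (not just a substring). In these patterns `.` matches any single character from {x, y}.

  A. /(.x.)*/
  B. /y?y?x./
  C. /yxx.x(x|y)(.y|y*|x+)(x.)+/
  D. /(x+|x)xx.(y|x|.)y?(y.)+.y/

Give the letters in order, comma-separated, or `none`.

A, B

A → match
B → match
C → no match
D → no match — must start with 'x'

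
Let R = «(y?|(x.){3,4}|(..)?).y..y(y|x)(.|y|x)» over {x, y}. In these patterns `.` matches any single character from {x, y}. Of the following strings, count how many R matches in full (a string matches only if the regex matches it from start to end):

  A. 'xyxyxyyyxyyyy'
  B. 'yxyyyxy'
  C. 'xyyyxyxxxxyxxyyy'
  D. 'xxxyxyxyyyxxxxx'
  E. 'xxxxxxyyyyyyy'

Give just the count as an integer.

2

A → match
B → no match
C → no match
D → no match
E → match
Total matched: 2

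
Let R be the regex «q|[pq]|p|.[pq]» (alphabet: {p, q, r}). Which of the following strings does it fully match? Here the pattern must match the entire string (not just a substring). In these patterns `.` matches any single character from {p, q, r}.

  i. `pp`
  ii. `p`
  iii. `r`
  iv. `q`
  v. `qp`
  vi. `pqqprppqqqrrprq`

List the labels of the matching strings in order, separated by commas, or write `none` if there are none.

i → match
ii → match
iii → no match
iv → match
v → match
vi → no match

i, ii, iv, v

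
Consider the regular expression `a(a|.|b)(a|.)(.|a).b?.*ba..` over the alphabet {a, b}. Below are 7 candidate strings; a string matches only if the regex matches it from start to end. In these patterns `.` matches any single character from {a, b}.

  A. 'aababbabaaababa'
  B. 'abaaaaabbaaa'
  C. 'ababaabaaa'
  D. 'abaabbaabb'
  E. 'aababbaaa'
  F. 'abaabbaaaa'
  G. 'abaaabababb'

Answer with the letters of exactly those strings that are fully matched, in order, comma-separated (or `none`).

A, B, C, E, G

A → match
B → match
C → match
D → no match
E → match
F → no match
G → match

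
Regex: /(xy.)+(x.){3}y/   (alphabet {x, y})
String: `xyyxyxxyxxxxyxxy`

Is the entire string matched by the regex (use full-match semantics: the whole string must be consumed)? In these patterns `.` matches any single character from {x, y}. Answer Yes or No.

Yes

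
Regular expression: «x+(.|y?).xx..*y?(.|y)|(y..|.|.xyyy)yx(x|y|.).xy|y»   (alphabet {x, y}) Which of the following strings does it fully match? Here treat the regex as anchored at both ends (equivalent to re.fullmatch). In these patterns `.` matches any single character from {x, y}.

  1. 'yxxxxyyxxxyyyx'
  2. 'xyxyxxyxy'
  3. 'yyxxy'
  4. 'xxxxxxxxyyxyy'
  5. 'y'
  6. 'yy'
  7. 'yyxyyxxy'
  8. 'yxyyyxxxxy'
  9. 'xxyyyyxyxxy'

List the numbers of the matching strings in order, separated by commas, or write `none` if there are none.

4, 5, 9

1 → no match
2 → no match
3 → no match
4 → match
5 → match
6 → no match
7 → no match
8 → no match
9 → match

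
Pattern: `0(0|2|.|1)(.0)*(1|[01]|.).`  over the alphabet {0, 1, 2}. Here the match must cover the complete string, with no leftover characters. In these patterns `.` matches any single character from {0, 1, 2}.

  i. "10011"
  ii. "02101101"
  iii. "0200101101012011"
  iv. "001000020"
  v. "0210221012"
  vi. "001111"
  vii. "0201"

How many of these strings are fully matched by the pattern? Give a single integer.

i → no match — must start with "0"
ii → no match
iii → no match
iv → no match
v → no match
vi → no match
vii → match
Total matched: 1

1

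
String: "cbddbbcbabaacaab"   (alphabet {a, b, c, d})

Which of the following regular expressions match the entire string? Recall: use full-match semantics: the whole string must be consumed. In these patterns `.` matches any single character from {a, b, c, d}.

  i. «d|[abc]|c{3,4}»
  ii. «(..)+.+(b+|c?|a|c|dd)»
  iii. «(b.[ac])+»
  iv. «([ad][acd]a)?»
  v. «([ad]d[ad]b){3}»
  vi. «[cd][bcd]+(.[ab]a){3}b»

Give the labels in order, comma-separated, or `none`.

i → no match
ii → match
iii → no match — must start with "b"
iv → no match
v → no match
vi → match

ii, vi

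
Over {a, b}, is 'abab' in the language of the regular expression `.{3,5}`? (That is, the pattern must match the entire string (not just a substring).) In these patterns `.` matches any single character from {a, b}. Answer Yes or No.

Yes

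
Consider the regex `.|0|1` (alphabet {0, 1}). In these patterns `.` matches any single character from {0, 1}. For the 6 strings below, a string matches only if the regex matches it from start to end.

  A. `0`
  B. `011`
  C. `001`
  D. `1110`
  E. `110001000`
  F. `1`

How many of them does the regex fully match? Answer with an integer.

2

A → match
B → no match
C → no match
D → no match
E → no match
F → match
Total matched: 2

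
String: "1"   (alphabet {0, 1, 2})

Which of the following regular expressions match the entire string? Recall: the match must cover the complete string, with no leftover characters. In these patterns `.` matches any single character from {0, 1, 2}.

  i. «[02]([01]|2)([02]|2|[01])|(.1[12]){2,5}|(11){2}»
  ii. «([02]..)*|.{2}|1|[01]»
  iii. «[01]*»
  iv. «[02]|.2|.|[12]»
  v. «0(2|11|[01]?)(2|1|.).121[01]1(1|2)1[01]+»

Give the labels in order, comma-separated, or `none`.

i → no match
ii → match
iii → match
iv → match
v → no match — must start with "0"

ii, iii, iv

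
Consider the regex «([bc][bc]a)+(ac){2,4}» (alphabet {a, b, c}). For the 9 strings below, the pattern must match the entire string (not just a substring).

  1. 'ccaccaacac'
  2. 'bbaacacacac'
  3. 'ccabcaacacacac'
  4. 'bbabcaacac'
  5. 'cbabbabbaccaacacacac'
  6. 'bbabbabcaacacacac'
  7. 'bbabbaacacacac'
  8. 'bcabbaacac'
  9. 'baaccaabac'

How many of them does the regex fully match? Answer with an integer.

8

1 → match
2 → match
3 → match
4 → match
5 → match
6 → match
7 → match
8 → match
9 → no match
Total matched: 8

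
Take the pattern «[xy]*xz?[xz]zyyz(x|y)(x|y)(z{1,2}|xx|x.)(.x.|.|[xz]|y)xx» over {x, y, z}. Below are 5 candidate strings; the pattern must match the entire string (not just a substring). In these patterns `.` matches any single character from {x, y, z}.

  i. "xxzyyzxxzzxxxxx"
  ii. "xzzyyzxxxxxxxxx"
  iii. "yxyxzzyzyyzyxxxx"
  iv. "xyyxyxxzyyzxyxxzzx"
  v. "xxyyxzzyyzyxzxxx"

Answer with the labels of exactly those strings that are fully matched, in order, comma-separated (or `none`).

i, ii, v

i → match
ii → match
iii → no match
iv → no match — must end with "xx"
v → match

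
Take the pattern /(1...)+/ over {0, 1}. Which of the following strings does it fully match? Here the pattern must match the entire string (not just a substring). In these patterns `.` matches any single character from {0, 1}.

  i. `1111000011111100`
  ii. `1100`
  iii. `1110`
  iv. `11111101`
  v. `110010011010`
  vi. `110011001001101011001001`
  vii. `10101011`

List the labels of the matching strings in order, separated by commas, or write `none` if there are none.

ii, iii, iv, v, vi, vii

i → no match
ii → match
iii → match
iv → match
v → match
vi → match
vii → match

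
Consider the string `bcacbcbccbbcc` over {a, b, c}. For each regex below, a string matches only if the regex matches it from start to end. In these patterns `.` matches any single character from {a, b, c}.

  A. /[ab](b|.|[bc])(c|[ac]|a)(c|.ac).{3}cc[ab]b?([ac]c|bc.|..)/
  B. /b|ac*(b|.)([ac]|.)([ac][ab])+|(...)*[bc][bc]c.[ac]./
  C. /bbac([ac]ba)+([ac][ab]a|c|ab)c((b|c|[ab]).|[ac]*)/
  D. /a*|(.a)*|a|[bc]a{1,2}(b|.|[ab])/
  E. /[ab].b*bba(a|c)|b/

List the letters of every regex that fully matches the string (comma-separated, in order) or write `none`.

A → match
B → no match
C → no match — must start with `bbac`
D → no match
E → no match

A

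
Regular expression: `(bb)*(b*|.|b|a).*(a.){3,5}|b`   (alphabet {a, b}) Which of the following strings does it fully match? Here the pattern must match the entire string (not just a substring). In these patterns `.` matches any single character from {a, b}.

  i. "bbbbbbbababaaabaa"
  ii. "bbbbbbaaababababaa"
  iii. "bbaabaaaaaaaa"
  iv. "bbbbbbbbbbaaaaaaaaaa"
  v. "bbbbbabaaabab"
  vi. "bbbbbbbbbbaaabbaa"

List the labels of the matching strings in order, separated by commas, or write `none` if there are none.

i, ii, iii, iv, v

i → match
ii → match
iii → match
iv → match
v → match
vi → no match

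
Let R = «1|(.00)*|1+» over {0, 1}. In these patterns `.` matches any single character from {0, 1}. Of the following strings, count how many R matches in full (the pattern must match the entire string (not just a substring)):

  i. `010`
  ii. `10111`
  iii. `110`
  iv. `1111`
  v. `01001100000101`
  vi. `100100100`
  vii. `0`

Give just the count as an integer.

i → no match
ii → no match
iii → no match
iv → match
v → no match
vi → match
vii → no match
Total matched: 2

2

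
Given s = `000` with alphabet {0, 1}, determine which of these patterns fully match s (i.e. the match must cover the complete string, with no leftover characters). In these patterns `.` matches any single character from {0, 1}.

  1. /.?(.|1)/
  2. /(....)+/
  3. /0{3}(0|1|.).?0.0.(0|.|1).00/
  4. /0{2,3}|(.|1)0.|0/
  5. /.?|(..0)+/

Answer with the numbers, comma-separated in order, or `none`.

4, 5

1 → no match
2 → no match
3 → no match
4 → match
5 → match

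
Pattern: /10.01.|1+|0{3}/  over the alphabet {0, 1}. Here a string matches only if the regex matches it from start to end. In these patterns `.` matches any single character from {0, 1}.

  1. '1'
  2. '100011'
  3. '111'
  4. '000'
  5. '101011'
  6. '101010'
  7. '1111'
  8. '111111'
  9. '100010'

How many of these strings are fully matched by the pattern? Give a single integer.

1 → match
2 → match
3 → match
4 → match
5 → match
6 → match
7 → match
8 → match
9 → match
Total matched: 9

9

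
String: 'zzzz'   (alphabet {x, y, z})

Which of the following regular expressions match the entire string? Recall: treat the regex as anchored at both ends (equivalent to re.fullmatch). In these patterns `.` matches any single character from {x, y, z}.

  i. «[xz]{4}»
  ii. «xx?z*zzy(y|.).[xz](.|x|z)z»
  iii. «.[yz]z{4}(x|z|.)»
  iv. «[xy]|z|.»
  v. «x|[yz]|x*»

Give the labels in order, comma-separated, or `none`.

i

i → match
ii → no match — must start with 'x'
iii → no match
iv → no match
v → no match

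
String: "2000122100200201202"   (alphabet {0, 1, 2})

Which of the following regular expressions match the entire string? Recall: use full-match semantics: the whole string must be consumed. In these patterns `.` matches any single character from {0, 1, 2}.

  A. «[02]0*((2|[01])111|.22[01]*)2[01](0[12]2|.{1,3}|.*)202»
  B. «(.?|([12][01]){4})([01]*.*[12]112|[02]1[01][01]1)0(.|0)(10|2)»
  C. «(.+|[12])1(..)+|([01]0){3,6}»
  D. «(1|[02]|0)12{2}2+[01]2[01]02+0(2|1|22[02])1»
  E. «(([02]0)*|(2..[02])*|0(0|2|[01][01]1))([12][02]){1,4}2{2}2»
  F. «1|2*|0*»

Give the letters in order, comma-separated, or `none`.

A, C

A → match
B → no match
C → match
D → no match — must end with "1"
E → no match — must end with "22"
F → no match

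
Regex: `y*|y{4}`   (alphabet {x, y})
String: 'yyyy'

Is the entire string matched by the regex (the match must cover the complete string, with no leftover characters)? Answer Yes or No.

Yes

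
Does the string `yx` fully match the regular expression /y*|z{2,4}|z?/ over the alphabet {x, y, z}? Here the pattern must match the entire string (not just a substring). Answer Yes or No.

No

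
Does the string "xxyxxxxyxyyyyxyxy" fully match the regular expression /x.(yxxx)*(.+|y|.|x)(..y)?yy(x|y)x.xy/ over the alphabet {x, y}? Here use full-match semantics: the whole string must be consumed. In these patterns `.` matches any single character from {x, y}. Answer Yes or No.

Yes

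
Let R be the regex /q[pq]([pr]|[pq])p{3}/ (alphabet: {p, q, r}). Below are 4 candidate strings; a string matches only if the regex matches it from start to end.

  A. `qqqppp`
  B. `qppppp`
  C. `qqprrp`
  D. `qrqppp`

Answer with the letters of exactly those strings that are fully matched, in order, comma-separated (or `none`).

A. `qqqppp` → match
B. `qppppp` → match
C. `qqprrp` → no match
D. `qrqppp` → no match

A, B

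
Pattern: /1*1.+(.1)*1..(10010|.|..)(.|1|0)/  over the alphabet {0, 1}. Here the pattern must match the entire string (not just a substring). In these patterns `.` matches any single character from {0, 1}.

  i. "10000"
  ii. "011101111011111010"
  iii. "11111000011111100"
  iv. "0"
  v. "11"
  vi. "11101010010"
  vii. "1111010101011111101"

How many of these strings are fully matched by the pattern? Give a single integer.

3

i → no match
ii → no match
iii → match
iv → no match
v → no match
vi → match
vii → match
Total matched: 3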